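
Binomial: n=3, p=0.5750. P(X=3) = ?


C(3,3) = 1
p^3 = 0.190109
(1-p)^0 = 1.000000
P = 1 * 0.190109 * 1.000000 = 0.1901

P(X=3) = 0.1901


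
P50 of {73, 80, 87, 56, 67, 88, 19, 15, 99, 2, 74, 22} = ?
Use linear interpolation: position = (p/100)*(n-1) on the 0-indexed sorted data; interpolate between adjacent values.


Sorted: 2, 15, 19, 22, 56, 67, 73, 74, 80, 87, 88, 99
n = 12
Index = 50/100 * 11 = 5.5000
Lower = data[5] = 67, Upper = data[6] = 73
P50 = 67 + 0.5000*(6) = 70.0000

P50 = 70.0000


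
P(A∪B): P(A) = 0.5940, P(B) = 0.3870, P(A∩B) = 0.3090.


P(A∪B) = 0.5940 + 0.3870 - 0.3090
= 0.9810 - 0.3090
= 0.6720

P(A∪B) = 0.6720


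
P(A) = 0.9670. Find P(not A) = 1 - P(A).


P(not A) = 1 - 0.9670 = 0.0330

P(not A) = 0.0330


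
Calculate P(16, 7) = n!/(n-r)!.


P(16,7) = 16!/9!
= 20922789888000/362880
= 57657600

P(16,7) = 57657600


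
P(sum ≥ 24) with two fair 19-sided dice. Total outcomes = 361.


Total outcomes = 19×19 = 361
Favorable (sum ≥ 24): 120
P = 120/361 = 0.3324

P = 0.3324


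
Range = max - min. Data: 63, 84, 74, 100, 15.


Max = 100, Min = 15
Range = 100 - 15 = 85

Range = 85


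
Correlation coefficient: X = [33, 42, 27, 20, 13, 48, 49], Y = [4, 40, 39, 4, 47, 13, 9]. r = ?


Mean X = 33.1429, Mean Y = 22.2857
SD X = 12.910998, SD Y = 17.466002
Cov = -78.469388
r = -78.469388/(12.910998*17.466002) = -0.3480

r = -0.3480


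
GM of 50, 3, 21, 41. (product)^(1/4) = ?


Product = 50 × 3 × 21 × 41 = 129150
GM = 129150^(1/4) = 18.9572

GM = 18.9572


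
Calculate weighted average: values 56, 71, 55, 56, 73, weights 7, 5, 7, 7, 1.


Numerator = 56*7 + 71*5 + 55*7 + 56*7 + 73*1 = 1597
Denominator = 7 + 5 + 7 + 7 + 1 = 27
WM = 1597/27 = 59.1481

WM = 59.1481


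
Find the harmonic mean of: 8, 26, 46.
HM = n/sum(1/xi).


Sum of reciprocals = 1/8 + 1/26 + 1/46 = 0.185201
HM = 3/0.185201 = 16.1986

HM = 16.1986


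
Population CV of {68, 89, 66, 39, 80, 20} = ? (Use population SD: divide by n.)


Mean = 60.3333
SD = 23.7393
CV = (23.7393/60.3333)*100 = 39.3469%

CV = 39.3469%


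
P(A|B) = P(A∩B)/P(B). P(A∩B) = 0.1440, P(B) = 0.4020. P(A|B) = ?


P(A|B) = 0.1440/0.4020 = 0.3582

P(A|B) = 0.3582


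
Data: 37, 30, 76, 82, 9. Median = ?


Sorted: 9, 30, 37, 76, 82
n = 5 (odd)
Middle value = 37

Median = 37


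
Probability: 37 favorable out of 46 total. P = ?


P = 37/46 = 0.8043

P = 0.8043


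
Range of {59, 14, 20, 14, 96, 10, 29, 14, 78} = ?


Max = 96, Min = 10
Range = 96 - 10 = 86

Range = 86


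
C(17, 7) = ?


C(17,7) = 17!/(7! × 10!)
= 355687428096000/(5040 × 3628800)
= 19448

C(17,7) = 19448


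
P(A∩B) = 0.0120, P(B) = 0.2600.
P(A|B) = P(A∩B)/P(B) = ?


P(A|B) = 0.0120/0.2600 = 0.0462

P(A|B) = 0.0462


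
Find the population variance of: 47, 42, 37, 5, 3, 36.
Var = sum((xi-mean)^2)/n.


Mean = 28.3333
Squared deviations: 348.4444, 186.7778, 75.1111, 544.4444, 641.7778, 58.7778
Sum = 1855.3333
Variance = 1855.3333/6 = 309.2222

Variance = 309.2222


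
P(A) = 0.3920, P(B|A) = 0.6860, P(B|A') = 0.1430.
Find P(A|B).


P(B) = P(B|A)*P(A) + P(B|A')*P(A')
= 0.6860*0.3920 + 0.1430*0.6080
= 0.268912 + 0.086944 = 0.355856
P(A|B) = 0.268912/0.355856 = 0.7557

P(A|B) = 0.7557


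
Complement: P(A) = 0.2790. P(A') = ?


P(not A) = 1 - 0.2790 = 0.7210

P(not A) = 0.7210


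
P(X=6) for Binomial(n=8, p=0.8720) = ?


C(8,6) = 28
p^6 = 0.439642
(1-p)^2 = 0.016384
P = 28 * 0.439642 * 0.016384 = 0.2017

P(X=6) = 0.2017


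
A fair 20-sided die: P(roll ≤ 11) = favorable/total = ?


Favorable outcomes (roll ≤ 11): 11
Total outcomes = 20
P = 11/20 = 0.5500

P = 0.5500


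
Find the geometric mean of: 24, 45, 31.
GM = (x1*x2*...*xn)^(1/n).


Product = 24 × 45 × 31 = 33480
GM = 33480^(1/3) = 32.2301

GM = 32.2301


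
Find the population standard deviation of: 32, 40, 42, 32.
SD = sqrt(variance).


Mean = 36.5000
Variance = 20.7500
SD = sqrt(20.7500) = 4.5552

SD = 4.5552


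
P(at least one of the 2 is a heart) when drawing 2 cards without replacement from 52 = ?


P(at least one) = 1 - P(none)
P(none) = (39/52) × (38/51) = 0.558824
P(at least one) = 1 - 0.558824 = 0.4412

P = 0.4412


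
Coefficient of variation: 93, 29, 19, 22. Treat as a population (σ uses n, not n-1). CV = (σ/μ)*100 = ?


Mean = 40.7500
SD = 30.3840
CV = (30.3840/40.7500)*100 = 74.5620%

CV = 74.5620%


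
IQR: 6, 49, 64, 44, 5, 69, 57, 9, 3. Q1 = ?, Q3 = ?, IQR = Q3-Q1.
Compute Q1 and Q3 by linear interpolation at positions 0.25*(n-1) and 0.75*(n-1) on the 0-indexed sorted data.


Sorted: 3, 5, 6, 9, 44, 49, 57, 64, 69
Q1 (25th %ile) = 6.0000
Q3 (75th %ile) = 57.0000
IQR = 57.0000 - 6.0000 = 51.0000

IQR = 51.0000


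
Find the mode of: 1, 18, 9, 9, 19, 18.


Frequencies: 1:1, 9:2, 18:2, 19:1
Max frequency = 2
Mode = 9, 18

Mode = 9, 18


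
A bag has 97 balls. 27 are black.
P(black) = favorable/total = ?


P = 27/97 = 0.2784

P = 0.2784


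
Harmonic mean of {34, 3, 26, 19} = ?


Sum of reciprocals = 1/34 + 1/3 + 1/26 + 1/19 = 0.453838
HM = 4/0.453838 = 8.8137

HM = 8.8137


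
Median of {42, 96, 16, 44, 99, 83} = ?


Sorted: 16, 42, 44, 83, 96, 99
n = 6 (even)
Middle values: 44 and 83
Median = (44+83)/2 = 63.5000

Median = 63.5000


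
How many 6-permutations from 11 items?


P(11,6) = 11!/5!
= 39916800/120
= 332640

P(11,6) = 332640


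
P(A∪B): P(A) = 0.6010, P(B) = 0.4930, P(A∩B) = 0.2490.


P(A∪B) = 0.6010 + 0.4930 - 0.2490
= 1.0940 - 0.2490
= 0.8450

P(A∪B) = 0.8450


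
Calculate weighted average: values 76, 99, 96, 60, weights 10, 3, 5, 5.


Numerator = 76*10 + 99*3 + 96*5 + 60*5 = 1837
Denominator = 10 + 3 + 5 + 5 = 23
WM = 1837/23 = 79.8696

WM = 79.8696


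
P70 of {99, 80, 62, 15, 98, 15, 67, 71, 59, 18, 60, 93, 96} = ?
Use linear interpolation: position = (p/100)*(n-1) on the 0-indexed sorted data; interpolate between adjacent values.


Sorted: 15, 15, 18, 59, 60, 62, 67, 71, 80, 93, 96, 98, 99
n = 13
Index = 70/100 * 12 = 8.4000
Lower = data[8] = 80, Upper = data[9] = 93
P70 = 80 + 0.4000*(13) = 85.2000

P70 = 85.2000


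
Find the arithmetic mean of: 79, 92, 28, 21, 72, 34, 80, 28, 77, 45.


Sum = 79 + 92 + 28 + 21 + 72 + 34 + 80 + 28 + 77 + 45 = 556
n = 10
Mean = 556/10 = 55.6000

Mean = 55.6000


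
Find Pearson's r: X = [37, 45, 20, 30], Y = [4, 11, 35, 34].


Mean X = 33.0000, Mean Y = 21.0000
SD X = 9.192388, SD Y = 13.729530
Cov = -102.250000
r = -102.250000/(9.192388*13.729530) = -0.8102

r = -0.8102


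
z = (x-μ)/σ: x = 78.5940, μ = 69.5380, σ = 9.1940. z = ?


z = (78.5940 - 69.5380)/9.1940
= 9.0560/9.1940
= 0.9850

z = 0.9850


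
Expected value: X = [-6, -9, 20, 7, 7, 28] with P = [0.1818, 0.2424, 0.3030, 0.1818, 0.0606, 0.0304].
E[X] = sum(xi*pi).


E[X] = -6*0.1818 - 9*0.2424 + 20*0.3030 + 7*0.1818 + 7*0.0606 + 28*0.0304
= -1.0908 - 2.1816 + 6.0600 + 1.2726 + 0.4242 + 0.8512
= 5.3356

E[X] = 5.3356


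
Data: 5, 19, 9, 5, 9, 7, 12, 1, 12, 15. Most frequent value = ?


Frequencies: 1:1, 5:2, 7:1, 9:2, 12:2, 15:1, 19:1
Max frequency = 2
Mode = 5, 9, 12

Mode = 5, 9, 12


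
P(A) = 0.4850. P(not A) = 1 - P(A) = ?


P(not A) = 1 - 0.4850 = 0.5150

P(not A) = 0.5150


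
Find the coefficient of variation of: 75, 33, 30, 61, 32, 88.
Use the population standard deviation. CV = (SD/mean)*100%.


Mean = 53.1667
SD = 22.8868
CV = (22.8868/53.1667)*100 = 43.0473%

CV = 43.0473%


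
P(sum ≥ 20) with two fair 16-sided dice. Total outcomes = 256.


Total outcomes = 16×16 = 256
Favorable (sum ≥ 20): 91
P = 91/256 = 0.3555

P = 0.3555


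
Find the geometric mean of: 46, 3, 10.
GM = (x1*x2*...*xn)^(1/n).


Product = 46 × 3 × 10 = 1380
GM = 1380^(1/3) = 11.1334

GM = 11.1334


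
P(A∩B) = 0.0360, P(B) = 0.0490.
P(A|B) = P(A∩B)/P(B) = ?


P(A|B) = 0.0360/0.0490 = 0.7347

P(A|B) = 0.7347


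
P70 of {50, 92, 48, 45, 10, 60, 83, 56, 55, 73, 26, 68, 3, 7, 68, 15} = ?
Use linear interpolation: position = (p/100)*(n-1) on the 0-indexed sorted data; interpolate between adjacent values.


Sorted: 3, 7, 10, 15, 26, 45, 48, 50, 55, 56, 60, 68, 68, 73, 83, 92
n = 16
Index = 70/100 * 15 = 10.5000
Lower = data[10] = 60, Upper = data[11] = 68
P70 = 60 + 0.5000*(8) = 64.0000

P70 = 64.0000


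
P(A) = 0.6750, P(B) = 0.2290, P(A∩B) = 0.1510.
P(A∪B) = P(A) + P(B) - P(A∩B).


P(A∪B) = 0.6750 + 0.2290 - 0.1510
= 0.9040 - 0.1510
= 0.7530

P(A∪B) = 0.7530


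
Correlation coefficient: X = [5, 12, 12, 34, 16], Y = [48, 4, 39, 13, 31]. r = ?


Mean X = 15.8000, Mean Y = 27.0000
SD X = 9.765244, SD Y = 16.284962
Cov = -87.800000
r = -87.800000/(9.765244*16.284962) = -0.5521

r = -0.5521


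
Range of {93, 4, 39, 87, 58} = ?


Max = 93, Min = 4
Range = 93 - 4 = 89

Range = 89


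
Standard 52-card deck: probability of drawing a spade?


13 spades in 52 cards
P = 13/52 = 0.2500

P = 0.2500


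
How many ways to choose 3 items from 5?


C(5,3) = 5!/(3! × 2!)
= 120/(6 × 2)
= 10

C(5,3) = 10


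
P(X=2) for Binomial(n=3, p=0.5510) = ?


C(3,2) = 3
p^2 = 0.303601
(1-p)^1 = 0.449000
P = 3 * 0.303601 * 0.449000 = 0.4090

P(X=2) = 0.4090


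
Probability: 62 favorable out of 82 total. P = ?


P = 62/82 = 0.7561

P = 0.7561


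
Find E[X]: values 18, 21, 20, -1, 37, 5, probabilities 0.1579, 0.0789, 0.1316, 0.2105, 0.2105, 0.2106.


E[X] = 18*0.1579 + 21*0.0789 + 20*0.1316 - 1*0.2105 + 37*0.2105 + 5*0.2106
= 2.8422 + 1.6569 + 2.6320 - 0.2105 + 7.7885 + 1.0530
= 15.7621

E[X] = 15.7621


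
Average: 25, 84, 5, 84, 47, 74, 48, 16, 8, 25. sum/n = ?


Sum = 25 + 84 + 5 + 84 + 47 + 74 + 48 + 16 + 8 + 25 = 416
n = 10
Mean = 416/10 = 41.6000

Mean = 41.6000


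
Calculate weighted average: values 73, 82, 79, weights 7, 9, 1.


Numerator = 73*7 + 82*9 + 79*1 = 1328
Denominator = 7 + 9 + 1 = 17
WM = 1328/17 = 78.1176

WM = 78.1176


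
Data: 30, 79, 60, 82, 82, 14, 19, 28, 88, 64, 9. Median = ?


Sorted: 9, 14, 19, 28, 30, 60, 64, 79, 82, 82, 88
n = 11 (odd)
Middle value = 60

Median = 60


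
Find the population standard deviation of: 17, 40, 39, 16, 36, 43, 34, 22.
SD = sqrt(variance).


Mean = 30.8750
Variance = 103.1094
SD = sqrt(103.1094) = 10.1543

SD = 10.1543


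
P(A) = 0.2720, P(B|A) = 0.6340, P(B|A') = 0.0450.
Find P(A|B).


P(B) = P(B|A)*P(A) + P(B|A')*P(A')
= 0.6340*0.2720 + 0.0450*0.7280
= 0.172448 + 0.032760 = 0.205208
P(A|B) = 0.172448/0.205208 = 0.8404

P(A|B) = 0.8404


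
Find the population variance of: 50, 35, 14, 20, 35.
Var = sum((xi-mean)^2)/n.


Mean = 30.8000
Squared deviations: 368.6400, 17.6400, 282.2400, 116.6400, 17.6400
Sum = 802.8000
Variance = 802.8000/5 = 160.5600

Variance = 160.5600


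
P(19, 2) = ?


P(19,2) = 19!/17!
= 121645100408832000/355687428096000
= 342

P(19,2) = 342


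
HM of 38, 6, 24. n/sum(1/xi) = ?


Sum of reciprocals = 1/38 + 1/6 + 1/24 = 0.234649
HM = 3/0.234649 = 12.7850

HM = 12.7850


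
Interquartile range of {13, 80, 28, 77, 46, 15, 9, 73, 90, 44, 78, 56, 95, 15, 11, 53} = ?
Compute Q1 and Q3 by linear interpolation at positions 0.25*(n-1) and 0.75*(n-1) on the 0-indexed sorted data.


Sorted: 9, 11, 13, 15, 15, 28, 44, 46, 53, 56, 73, 77, 78, 80, 90, 95
Q1 (25th %ile) = 15.0000
Q3 (75th %ile) = 77.2500
IQR = 77.2500 - 15.0000 = 62.2500

IQR = 62.2500


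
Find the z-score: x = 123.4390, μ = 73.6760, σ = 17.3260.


z = (123.4390 - 73.6760)/17.3260
= 49.7630/17.3260
= 2.8722

z = 2.8722


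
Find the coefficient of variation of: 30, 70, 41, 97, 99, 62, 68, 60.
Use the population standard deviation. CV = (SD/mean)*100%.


Mean = 65.8750
SD = 22.4802
CV = (22.4802/65.8750)*100 = 34.1255%

CV = 34.1255%


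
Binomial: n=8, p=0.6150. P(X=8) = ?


C(8,8) = 1
p^8 = 0.020464
(1-p)^0 = 1.000000
P = 1 * 0.020464 * 1.000000 = 0.0205

P(X=8) = 0.0205


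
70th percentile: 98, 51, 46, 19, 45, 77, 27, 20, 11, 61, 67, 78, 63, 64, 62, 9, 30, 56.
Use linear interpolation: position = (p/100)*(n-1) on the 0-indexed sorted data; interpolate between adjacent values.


Sorted: 9, 11, 19, 20, 27, 30, 45, 46, 51, 56, 61, 62, 63, 64, 67, 77, 78, 98
n = 18
Index = 70/100 * 17 = 11.9000
Lower = data[11] = 62, Upper = data[12] = 63
P70 = 62 + 0.9000*(1) = 62.9000

P70 = 62.9000


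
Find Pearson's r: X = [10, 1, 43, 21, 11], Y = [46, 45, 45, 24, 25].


Mean X = 17.2000, Mean Y = 37.0000
SD X = 14.372195, SD Y = 10.217632
Cov = 7.400000
r = 7.400000/(14.372195*10.217632) = 0.0504

r = 0.0504


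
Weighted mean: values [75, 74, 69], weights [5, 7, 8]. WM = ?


Numerator = 75*5 + 74*7 + 69*8 = 1445
Denominator = 5 + 7 + 8 = 20
WM = 1445/20 = 72.2500

WM = 72.2500


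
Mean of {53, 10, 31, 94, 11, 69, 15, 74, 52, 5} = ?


Sum = 53 + 10 + 31 + 94 + 11 + 69 + 15 + 74 + 52 + 5 = 414
n = 10
Mean = 414/10 = 41.4000

Mean = 41.4000


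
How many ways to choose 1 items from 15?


C(15,1) = 15!/(1! × 14!)
= 1307674368000/(1 × 87178291200)
= 15

C(15,1) = 15


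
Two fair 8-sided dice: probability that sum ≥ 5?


Total outcomes = 8×8 = 64
Favorable (sum ≥ 5): 58
P = 58/64 = 0.9062

P = 0.9062


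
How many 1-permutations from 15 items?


P(15,1) = 15!/14!
= 1307674368000/87178291200
= 15

P(15,1) = 15


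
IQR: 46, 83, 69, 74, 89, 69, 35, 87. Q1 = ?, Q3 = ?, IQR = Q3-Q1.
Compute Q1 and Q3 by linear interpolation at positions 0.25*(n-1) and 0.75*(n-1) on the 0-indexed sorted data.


Sorted: 35, 46, 69, 69, 74, 83, 87, 89
Q1 (25th %ile) = 63.2500
Q3 (75th %ile) = 84.0000
IQR = 84.0000 - 63.2500 = 20.7500

IQR = 20.7500


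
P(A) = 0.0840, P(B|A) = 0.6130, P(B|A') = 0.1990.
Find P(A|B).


P(B) = P(B|A)*P(A) + P(B|A')*P(A')
= 0.6130*0.0840 + 0.1990*0.9160
= 0.051492 + 0.182284 = 0.233776
P(A|B) = 0.051492/0.233776 = 0.2203

P(A|B) = 0.2203


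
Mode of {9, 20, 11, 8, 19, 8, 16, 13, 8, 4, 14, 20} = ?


Frequencies: 4:1, 8:3, 9:1, 11:1, 13:1, 14:1, 16:1, 19:1, 20:2
Max frequency = 3
Mode = 8

Mode = 8


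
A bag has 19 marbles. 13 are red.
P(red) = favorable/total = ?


P = 13/19 = 0.6842

P = 0.6842


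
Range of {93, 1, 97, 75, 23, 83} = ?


Max = 97, Min = 1
Range = 97 - 1 = 96

Range = 96


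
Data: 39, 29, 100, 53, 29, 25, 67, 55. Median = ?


Sorted: 25, 29, 29, 39, 53, 55, 67, 100
n = 8 (even)
Middle values: 39 and 53
Median = (39+53)/2 = 46.0000

Median = 46.0000


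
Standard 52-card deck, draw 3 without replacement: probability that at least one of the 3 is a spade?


P(at least one) = 1 - P(none)
P(none) = (39/52) × (38/51) × (37/50) = 0.413529
P(at least one) = 1 - 0.413529 = 0.5865

P = 0.5865


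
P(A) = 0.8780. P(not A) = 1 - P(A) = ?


P(not A) = 1 - 0.8780 = 0.1220

P(not A) = 0.1220


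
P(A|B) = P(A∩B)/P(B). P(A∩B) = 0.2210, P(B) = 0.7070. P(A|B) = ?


P(A|B) = 0.2210/0.7070 = 0.3126

P(A|B) = 0.3126


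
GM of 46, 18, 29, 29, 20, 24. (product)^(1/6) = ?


Product = 46 × 18 × 29 × 29 × 20 × 24 = 334247040
GM = 334247040^(1/6) = 26.3438

GM = 26.3438


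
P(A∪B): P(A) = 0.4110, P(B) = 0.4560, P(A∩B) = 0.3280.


P(A∪B) = 0.4110 + 0.4560 - 0.3280
= 0.8670 - 0.3280
= 0.5390

P(A∪B) = 0.5390


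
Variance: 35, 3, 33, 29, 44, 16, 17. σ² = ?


Mean = 25.2857
Squared deviations: 94.3673, 496.6531, 59.5102, 13.7959, 350.2245, 86.2245, 68.6531
Sum = 1169.4286
Variance = 1169.4286/7 = 167.0612

Variance = 167.0612


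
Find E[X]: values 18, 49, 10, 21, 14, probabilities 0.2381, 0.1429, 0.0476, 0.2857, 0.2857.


E[X] = 18*0.2381 + 49*0.1429 + 10*0.0476 + 21*0.2857 + 14*0.2857
= 4.2858 + 7.0021 + 0.4760 + 5.9997 + 3.9998
= 21.7634

E[X] = 21.7634


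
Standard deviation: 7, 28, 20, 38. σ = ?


Mean = 23.2500
Variance = 128.6875
SD = sqrt(128.6875) = 11.3441

SD = 11.3441


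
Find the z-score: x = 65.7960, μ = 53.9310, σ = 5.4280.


z = (65.7960 - 53.9310)/5.4280
= 11.8650/5.4280
= 2.1859

z = 2.1859


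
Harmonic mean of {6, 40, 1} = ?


Sum of reciprocals = 1/6 + 1/40 + 1/1 = 1.191667
HM = 3/1.191667 = 2.5175

HM = 2.5175


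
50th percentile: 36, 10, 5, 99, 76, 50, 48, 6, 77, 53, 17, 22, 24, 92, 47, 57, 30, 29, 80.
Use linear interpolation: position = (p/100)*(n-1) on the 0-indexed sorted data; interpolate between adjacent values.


Sorted: 5, 6, 10, 17, 22, 24, 29, 30, 36, 47, 48, 50, 53, 57, 76, 77, 80, 92, 99
n = 19
Index = 50/100 * 18 = 9.0000
Lower = data[9] = 47, Upper = data[10] = 48
P50 = 47 + 0*(1) = 47.0000

P50 = 47.0000


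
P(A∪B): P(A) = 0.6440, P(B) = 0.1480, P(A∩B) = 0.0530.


P(A∪B) = 0.6440 + 0.1480 - 0.0530
= 0.7920 - 0.0530
= 0.7390

P(A∪B) = 0.7390


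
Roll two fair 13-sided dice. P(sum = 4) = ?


Total outcomes = 13×13 = 169
Favorable (sum = 4): 3
P = 3/169 = 0.0178

P = 0.0178


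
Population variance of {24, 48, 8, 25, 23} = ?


Mean = 25.6000
Squared deviations: 2.5600, 501.7600, 309.7600, 0.3600, 6.7600
Sum = 821.2000
Variance = 821.2000/5 = 164.2400

Variance = 164.2400


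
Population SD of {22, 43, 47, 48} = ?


Mean = 40.0000
Variance = 111.5000
SD = sqrt(111.5000) = 10.5594

SD = 10.5594


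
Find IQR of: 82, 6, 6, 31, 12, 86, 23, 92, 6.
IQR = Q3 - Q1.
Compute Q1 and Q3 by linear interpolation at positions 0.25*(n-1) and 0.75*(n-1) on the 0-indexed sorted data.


Sorted: 6, 6, 6, 12, 23, 31, 82, 86, 92
Q1 (25th %ile) = 6.0000
Q3 (75th %ile) = 82.0000
IQR = 82.0000 - 6.0000 = 76.0000

IQR = 76.0000


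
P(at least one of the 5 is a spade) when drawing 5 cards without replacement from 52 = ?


P(at least one) = 1 - P(none)
P(none) = (39/52) × (38/51) × (37/50) × (36/49) × (35/48) = 0.221534
P(at least one) = 1 - 0.221534 = 0.7785

P = 0.7785


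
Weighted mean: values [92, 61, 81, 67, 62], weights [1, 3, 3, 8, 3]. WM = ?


Numerator = 92*1 + 61*3 + 81*3 + 67*8 + 62*3 = 1240
Denominator = 1 + 3 + 3 + 8 + 3 = 18
WM = 1240/18 = 68.8889

WM = 68.8889


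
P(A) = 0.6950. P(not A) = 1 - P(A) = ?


P(not A) = 1 - 0.6950 = 0.3050

P(not A) = 0.3050


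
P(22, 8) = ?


P(22,8) = 22!/14!
= 1124000727777607680000/87178291200
= 12893126400

P(22,8) = 12893126400


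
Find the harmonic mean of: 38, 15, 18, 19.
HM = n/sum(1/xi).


Sum of reciprocals = 1/38 + 1/15 + 1/18 + 1/19 = 0.201170
HM = 4/0.201170 = 19.8837

HM = 19.8837


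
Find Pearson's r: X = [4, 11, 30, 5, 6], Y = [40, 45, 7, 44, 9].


Mean X = 11.2000, Mean Y = 29.0000
SD X = 9.703608, SD Y = 17.239490
Cov = -97.000000
r = -97.000000/(9.703608*17.239490) = -0.5798

r = -0.5798


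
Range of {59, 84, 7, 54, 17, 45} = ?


Max = 84, Min = 7
Range = 84 - 7 = 77

Range = 77


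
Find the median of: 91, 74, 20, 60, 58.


Sorted: 20, 58, 60, 74, 91
n = 5 (odd)
Middle value = 60

Median = 60


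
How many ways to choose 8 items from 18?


C(18,8) = 18!/(8! × 10!)
= 6402373705728000/(40320 × 3628800)
= 43758

C(18,8) = 43758


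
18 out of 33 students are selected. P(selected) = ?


P = 18/33 = 0.5455

P = 0.5455


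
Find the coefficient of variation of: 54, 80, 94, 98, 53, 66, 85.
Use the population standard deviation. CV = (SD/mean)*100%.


Mean = 75.7143
SD = 16.9766
CV = (16.9766/75.7143)*100 = 22.4219%

CV = 22.4219%


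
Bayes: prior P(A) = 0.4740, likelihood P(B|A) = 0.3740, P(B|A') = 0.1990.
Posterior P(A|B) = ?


P(B) = P(B|A)*P(A) + P(B|A')*P(A')
= 0.3740*0.4740 + 0.1990*0.5260
= 0.177276 + 0.104674 = 0.281950
P(A|B) = 0.177276/0.281950 = 0.6287

P(A|B) = 0.6287


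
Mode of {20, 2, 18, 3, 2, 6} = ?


Frequencies: 2:2, 3:1, 6:1, 18:1, 20:1
Max frequency = 2
Mode = 2

Mode = 2


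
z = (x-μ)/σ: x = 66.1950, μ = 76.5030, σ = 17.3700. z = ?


z = (66.1950 - 76.5030)/17.3700
= -10.3080/17.3700
= -0.5934

z = -0.5934


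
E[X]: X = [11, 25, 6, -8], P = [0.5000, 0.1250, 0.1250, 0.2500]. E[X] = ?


E[X] = 11*0.5000 + 25*0.1250 + 6*0.1250 - 8*0.2500
= 5.5000 + 3.1250 + 0.7500 - 2.0000
= 7.3750

E[X] = 7.3750


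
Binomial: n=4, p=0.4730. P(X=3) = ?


C(4,3) = 4
p^3 = 0.105824
(1-p)^1 = 0.527000
P = 4 * 0.105824 * 0.527000 = 0.2231

P(X=3) = 0.2231


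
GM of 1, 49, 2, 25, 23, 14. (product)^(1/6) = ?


Product = 1 × 49 × 2 × 25 × 23 × 14 = 788900
GM = 788900^(1/6) = 9.6125

GM = 9.6125


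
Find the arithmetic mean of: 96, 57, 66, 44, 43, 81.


Sum = 96 + 57 + 66 + 44 + 43 + 81 = 387
n = 6
Mean = 387/6 = 64.5000

Mean = 64.5000


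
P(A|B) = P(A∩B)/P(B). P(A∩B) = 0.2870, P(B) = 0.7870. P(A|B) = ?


P(A|B) = 0.2870/0.7870 = 0.3647

P(A|B) = 0.3647


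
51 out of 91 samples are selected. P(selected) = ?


P = 51/91 = 0.5604

P = 0.5604


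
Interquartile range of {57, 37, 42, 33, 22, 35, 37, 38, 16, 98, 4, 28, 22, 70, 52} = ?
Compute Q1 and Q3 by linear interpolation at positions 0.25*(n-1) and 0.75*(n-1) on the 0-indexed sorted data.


Sorted: 4, 16, 22, 22, 28, 33, 35, 37, 37, 38, 42, 52, 57, 70, 98
Q1 (25th %ile) = 25.0000
Q3 (75th %ile) = 47.0000
IQR = 47.0000 - 25.0000 = 22.0000

IQR = 22.0000


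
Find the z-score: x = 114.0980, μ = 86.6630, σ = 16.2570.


z = (114.0980 - 86.6630)/16.2570
= 27.4350/16.2570
= 1.6876

z = 1.6876


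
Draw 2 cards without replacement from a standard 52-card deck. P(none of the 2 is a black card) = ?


P(no black cards) = (26/52) × (25/51)
= 0.2451

P = 0.2451


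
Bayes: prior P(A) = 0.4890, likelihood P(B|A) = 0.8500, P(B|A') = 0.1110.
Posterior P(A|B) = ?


P(B) = P(B|A)*P(A) + P(B|A')*P(A')
= 0.8500*0.4890 + 0.1110*0.5110
= 0.415650 + 0.056721 = 0.472371
P(A|B) = 0.415650/0.472371 = 0.8799

P(A|B) = 0.8799


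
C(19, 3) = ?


C(19,3) = 19!/(3! × 16!)
= 121645100408832000/(6 × 20922789888000)
= 969

C(19,3) = 969


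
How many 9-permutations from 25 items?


P(25,9) = 25!/16!
= 15511210043330985984000000/20922789888000
= 741354768000

P(25,9) = 741354768000


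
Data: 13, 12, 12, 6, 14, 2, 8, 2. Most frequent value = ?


Frequencies: 2:2, 6:1, 8:1, 12:2, 13:1, 14:1
Max frequency = 2
Mode = 2, 12

Mode = 2, 12


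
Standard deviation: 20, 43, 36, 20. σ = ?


Mean = 29.7500
Variance = 101.1875
SD = sqrt(101.1875) = 10.0592

SD = 10.0592


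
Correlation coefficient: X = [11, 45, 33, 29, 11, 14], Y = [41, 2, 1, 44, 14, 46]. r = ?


Mean X = 23.8333, Mean Y = 24.6667
SD X = 12.811670, SD Y = 19.507833
Cov = -146.555556
r = -146.555556/(12.811670*19.507833) = -0.5864

r = -0.5864


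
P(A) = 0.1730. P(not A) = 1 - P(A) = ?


P(not A) = 1 - 0.1730 = 0.8270

P(not A) = 0.8270


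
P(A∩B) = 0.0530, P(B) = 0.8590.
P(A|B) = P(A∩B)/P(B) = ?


P(A|B) = 0.0530/0.8590 = 0.0617

P(A|B) = 0.0617


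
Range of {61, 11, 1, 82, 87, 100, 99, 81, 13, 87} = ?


Max = 100, Min = 1
Range = 100 - 1 = 99

Range = 99


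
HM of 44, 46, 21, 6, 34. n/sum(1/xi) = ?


Sum of reciprocals = 1/44 + 1/46 + 1/21 + 1/6 + 1/34 = 0.288164
HM = 5/0.288164 = 17.3512

HM = 17.3512


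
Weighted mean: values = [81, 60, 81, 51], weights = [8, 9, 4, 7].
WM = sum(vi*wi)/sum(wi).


Numerator = 81*8 + 60*9 + 81*4 + 51*7 = 1869
Denominator = 8 + 9 + 4 + 7 = 28
WM = 1869/28 = 66.7500

WM = 66.7500


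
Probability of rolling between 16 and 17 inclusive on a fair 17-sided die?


Favorable outcomes (16 ≤ roll ≤ 17): 2
Total outcomes = 17
P = 2/17 = 0.1176

P = 0.1176


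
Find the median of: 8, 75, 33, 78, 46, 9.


Sorted: 8, 9, 33, 46, 75, 78
n = 6 (even)
Middle values: 33 and 46
Median = (33+46)/2 = 39.5000

Median = 39.5000


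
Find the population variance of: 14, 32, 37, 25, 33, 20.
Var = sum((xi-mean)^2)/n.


Mean = 26.8333
Squared deviations: 164.6944, 26.6944, 103.3611, 3.3611, 38.0278, 46.6944
Sum = 382.8333
Variance = 382.8333/6 = 63.8056

Variance = 63.8056


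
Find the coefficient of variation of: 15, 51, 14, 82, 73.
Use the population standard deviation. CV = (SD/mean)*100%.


Mean = 47.0000
SD = 28.3901
CV = (28.3901/47.0000)*100 = 60.4046%

CV = 60.4046%


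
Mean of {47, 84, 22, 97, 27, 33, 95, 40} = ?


Sum = 47 + 84 + 22 + 97 + 27 + 33 + 95 + 40 = 445
n = 8
Mean = 445/8 = 55.6250

Mean = 55.6250


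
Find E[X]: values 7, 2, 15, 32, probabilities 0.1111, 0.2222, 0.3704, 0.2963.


E[X] = 7*0.1111 + 2*0.2222 + 15*0.3704 + 32*0.2963
= 0.7777 + 0.4444 + 5.5560 + 9.4816
= 16.2597

E[X] = 16.2597


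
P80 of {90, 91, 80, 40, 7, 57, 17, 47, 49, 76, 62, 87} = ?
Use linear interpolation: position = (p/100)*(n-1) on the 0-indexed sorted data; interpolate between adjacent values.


Sorted: 7, 17, 40, 47, 49, 57, 62, 76, 80, 87, 90, 91
n = 12
Index = 80/100 * 11 = 8.8000
Lower = data[8] = 80, Upper = data[9] = 87
P80 = 80 + 0.8000*(7) = 85.6000

P80 = 85.6000


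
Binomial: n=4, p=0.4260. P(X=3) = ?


C(4,3) = 4
p^3 = 0.077309
(1-p)^1 = 0.574000
P = 4 * 0.077309 * 0.574000 = 0.1775

P(X=3) = 0.1775


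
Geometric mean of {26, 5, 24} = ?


Product = 26 × 5 × 24 = 3120
GM = 3120^(1/3) = 14.6123

GM = 14.6123


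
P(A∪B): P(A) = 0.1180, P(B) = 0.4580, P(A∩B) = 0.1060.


P(A∪B) = 0.1180 + 0.4580 - 0.1060
= 0.5760 - 0.1060
= 0.4700

P(A∪B) = 0.4700


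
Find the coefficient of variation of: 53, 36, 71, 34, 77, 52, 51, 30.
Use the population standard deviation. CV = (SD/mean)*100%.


Mean = 50.5000
SD = 15.9452
CV = (15.9452/50.5000)*100 = 31.5747%

CV = 31.5747%


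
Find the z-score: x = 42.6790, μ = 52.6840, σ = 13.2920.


z = (42.6790 - 52.6840)/13.2920
= -10.0050/13.2920
= -0.7527

z = -0.7527


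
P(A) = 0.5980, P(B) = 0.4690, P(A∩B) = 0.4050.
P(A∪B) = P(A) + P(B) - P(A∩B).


P(A∪B) = 0.5980 + 0.4690 - 0.4050
= 1.0670 - 0.4050
= 0.6620

P(A∪B) = 0.6620


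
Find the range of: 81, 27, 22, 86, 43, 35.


Max = 86, Min = 22
Range = 86 - 22 = 64

Range = 64


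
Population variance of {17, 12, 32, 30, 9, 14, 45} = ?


Mean = 22.7143
Squared deviations: 32.6531, 114.7959, 86.2245, 53.0816, 188.0816, 75.9388, 496.6531
Sum = 1047.4286
Variance = 1047.4286/7 = 149.6327

Variance = 149.6327


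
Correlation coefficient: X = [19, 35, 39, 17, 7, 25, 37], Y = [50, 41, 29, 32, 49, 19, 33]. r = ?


Mean X = 25.5714, Mean Y = 36.1429
SD X = 11.095136, SD Y = 10.370681
Cov = -52.938776
r = -52.938776/(11.095136*10.370681) = -0.4601

r = -0.4601


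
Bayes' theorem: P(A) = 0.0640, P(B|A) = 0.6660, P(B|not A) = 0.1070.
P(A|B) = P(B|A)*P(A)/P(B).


P(B) = P(B|A)*P(A) + P(B|A')*P(A')
= 0.6660*0.0640 + 0.1070*0.9360
= 0.042624 + 0.100152 = 0.142776
P(A|B) = 0.042624/0.142776 = 0.2985

P(A|B) = 0.2985


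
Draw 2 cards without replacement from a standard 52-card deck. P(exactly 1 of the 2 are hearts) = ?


Hypergeometric: P(X=1) = C(13,1)·C(39,1) / C(52,2)
= 13 × 39 / 1326
= 507/1326 = 0.3824

P = 0.3824


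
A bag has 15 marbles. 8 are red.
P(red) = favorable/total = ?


P = 8/15 = 0.5333

P = 0.5333


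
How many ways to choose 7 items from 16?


C(16,7) = 16!/(7! × 9!)
= 20922789888000/(5040 × 362880)
= 11440

C(16,7) = 11440


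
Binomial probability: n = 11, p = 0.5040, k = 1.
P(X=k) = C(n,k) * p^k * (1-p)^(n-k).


C(11,1) = 11
p^1 = 0.504000
(1-p)^10 = 0.000901
P = 11 * 0.504000 * 0.000901 = 0.0050

P(X=1) = 0.0050


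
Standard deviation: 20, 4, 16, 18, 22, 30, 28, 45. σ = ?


Mean = 22.8750
Variance = 125.3594
SD = sqrt(125.3594) = 11.1964

SD = 11.1964


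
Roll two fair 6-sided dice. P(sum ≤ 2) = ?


Total outcomes = 6×6 = 36
Favorable (sum ≤ 2): 1
P = 1/36 = 0.0278

P = 0.0278


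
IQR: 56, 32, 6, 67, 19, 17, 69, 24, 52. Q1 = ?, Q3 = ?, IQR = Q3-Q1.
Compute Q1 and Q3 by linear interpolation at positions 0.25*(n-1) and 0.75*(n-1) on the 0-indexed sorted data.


Sorted: 6, 17, 19, 24, 32, 52, 56, 67, 69
Q1 (25th %ile) = 19.0000
Q3 (75th %ile) = 56.0000
IQR = 56.0000 - 19.0000 = 37.0000

IQR = 37.0000


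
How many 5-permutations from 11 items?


P(11,5) = 11!/6!
= 39916800/720
= 55440

P(11,5) = 55440


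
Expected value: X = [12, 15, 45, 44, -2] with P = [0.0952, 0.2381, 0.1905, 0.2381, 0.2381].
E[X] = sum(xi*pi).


E[X] = 12*0.0952 + 15*0.2381 + 45*0.1905 + 44*0.2381 - 2*0.2381
= 1.1424 + 3.5715 + 8.5725 + 10.4764 - 0.4762
= 23.2866

E[X] = 23.2866


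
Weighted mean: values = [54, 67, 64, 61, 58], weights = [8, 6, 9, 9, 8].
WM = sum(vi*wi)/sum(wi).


Numerator = 54*8 + 67*6 + 64*9 + 61*9 + 58*8 = 2423
Denominator = 8 + 6 + 9 + 9 + 8 = 40
WM = 2423/40 = 60.5750

WM = 60.5750


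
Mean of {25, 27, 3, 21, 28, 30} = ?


Sum = 25 + 27 + 3 + 21 + 28 + 30 = 134
n = 6
Mean = 134/6 = 22.3333

Mean = 22.3333


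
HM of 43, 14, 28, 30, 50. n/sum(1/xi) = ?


Sum of reciprocals = 1/43 + 1/14 + 1/28 + 1/30 + 1/50 = 0.183732
HM = 5/0.183732 = 27.2135

HM = 27.2135


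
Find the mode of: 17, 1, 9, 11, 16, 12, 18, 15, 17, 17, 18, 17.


Frequencies: 1:1, 9:1, 11:1, 12:1, 15:1, 16:1, 17:4, 18:2
Max frequency = 4
Mode = 17

Mode = 17


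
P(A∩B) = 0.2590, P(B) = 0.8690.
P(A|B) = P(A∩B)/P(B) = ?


P(A|B) = 0.2590/0.8690 = 0.2980

P(A|B) = 0.2980


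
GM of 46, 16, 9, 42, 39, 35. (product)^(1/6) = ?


Product = 46 × 16 × 9 × 42 × 39 × 35 = 379753920
GM = 379753920^(1/6) = 26.9102

GM = 26.9102


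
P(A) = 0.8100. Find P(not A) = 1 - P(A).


P(not A) = 1 - 0.8100 = 0.1900

P(not A) = 0.1900


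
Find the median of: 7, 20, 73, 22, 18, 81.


Sorted: 7, 18, 20, 22, 73, 81
n = 6 (even)
Middle values: 20 and 22
Median = (20+22)/2 = 21.0000

Median = 21.0000


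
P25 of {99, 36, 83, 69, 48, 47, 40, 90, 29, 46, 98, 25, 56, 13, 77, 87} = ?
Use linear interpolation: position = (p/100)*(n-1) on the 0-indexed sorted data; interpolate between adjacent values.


Sorted: 13, 25, 29, 36, 40, 46, 47, 48, 56, 69, 77, 83, 87, 90, 98, 99
n = 16
Index = 25/100 * 15 = 3.7500
Lower = data[3] = 36, Upper = data[4] = 40
P25 = 36 + 0.7500*(4) = 39.0000

P25 = 39.0000


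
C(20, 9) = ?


C(20,9) = 20!/(9! × 11!)
= 2432902008176640000/(362880 × 39916800)
= 167960

C(20,9) = 167960


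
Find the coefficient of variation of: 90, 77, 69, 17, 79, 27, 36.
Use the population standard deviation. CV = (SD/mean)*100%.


Mean = 56.4286
SD = 26.8746
CV = (26.8746/56.4286)*100 = 47.6259%

CV = 47.6259%


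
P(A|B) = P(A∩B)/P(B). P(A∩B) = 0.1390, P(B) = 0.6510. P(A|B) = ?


P(A|B) = 0.1390/0.6510 = 0.2135

P(A|B) = 0.2135


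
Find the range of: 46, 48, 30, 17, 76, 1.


Max = 76, Min = 1
Range = 76 - 1 = 75

Range = 75


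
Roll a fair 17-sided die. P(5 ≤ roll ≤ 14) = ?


Favorable outcomes (5 ≤ roll ≤ 14): 10
Total outcomes = 17
P = 10/17 = 0.5882

P = 0.5882


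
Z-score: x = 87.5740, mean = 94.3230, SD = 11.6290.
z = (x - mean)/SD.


z = (87.5740 - 94.3230)/11.6290
= -6.7490/11.6290
= -0.5804

z = -0.5804


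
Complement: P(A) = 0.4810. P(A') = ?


P(not A) = 1 - 0.4810 = 0.5190

P(not A) = 0.5190


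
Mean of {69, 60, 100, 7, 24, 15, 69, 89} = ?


Sum = 69 + 60 + 100 + 7 + 24 + 15 + 69 + 89 = 433
n = 8
Mean = 433/8 = 54.1250

Mean = 54.1250


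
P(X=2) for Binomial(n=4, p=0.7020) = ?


C(4,2) = 6
p^2 = 0.492804
(1-p)^2 = 0.088804
P = 6 * 0.492804 * 0.088804 = 0.2626

P(X=2) = 0.2626


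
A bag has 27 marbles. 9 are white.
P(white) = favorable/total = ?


P = 9/27 = 0.3333

P = 0.3333


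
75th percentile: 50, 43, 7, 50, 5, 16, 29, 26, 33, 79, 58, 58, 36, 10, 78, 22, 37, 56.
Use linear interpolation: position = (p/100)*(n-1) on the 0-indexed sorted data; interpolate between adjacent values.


Sorted: 5, 7, 10, 16, 22, 26, 29, 33, 36, 37, 43, 50, 50, 56, 58, 58, 78, 79
n = 18
Index = 75/100 * 17 = 12.7500
Lower = data[12] = 50, Upper = data[13] = 56
P75 = 50 + 0.7500*(6) = 54.5000

P75 = 54.5000


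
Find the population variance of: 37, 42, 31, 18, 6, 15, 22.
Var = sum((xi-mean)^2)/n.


Mean = 24.4286
Squared deviations: 158.0408, 308.7551, 43.1837, 41.3265, 339.6122, 88.8980, 5.8980
Sum = 985.7143
Variance = 985.7143/7 = 140.8163

Variance = 140.8163


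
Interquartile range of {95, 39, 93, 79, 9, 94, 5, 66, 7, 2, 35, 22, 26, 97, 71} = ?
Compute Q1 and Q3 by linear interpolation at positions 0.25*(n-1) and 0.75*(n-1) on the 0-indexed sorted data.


Sorted: 2, 5, 7, 9, 22, 26, 35, 39, 66, 71, 79, 93, 94, 95, 97
Q1 (25th %ile) = 15.5000
Q3 (75th %ile) = 86.0000
IQR = 86.0000 - 15.5000 = 70.5000

IQR = 70.5000


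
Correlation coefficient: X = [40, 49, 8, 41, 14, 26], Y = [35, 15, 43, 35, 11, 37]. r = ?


Mean X = 29.6667, Mean Y = 29.3333
SD X = 14.929464, SD Y = 11.911712
Cov = -31.888889
r = -31.888889/(14.929464*11.911712) = -0.1793

r = -0.1793


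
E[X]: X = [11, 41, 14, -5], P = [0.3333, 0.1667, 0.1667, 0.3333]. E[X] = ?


E[X] = 11*0.3333 + 41*0.1667 + 14*0.1667 - 5*0.3333
= 3.6663 + 6.8347 + 2.3338 - 1.6665
= 11.1683

E[X] = 11.1683


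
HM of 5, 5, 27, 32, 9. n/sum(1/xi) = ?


Sum of reciprocals = 1/5 + 1/5 + 1/27 + 1/32 + 1/9 = 0.579398
HM = 5/0.579398 = 8.6296

HM = 8.6296


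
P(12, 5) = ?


P(12,5) = 12!/7!
= 479001600/5040
= 95040

P(12,5) = 95040


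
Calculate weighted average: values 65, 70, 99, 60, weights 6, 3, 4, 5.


Numerator = 65*6 + 70*3 + 99*4 + 60*5 = 1296
Denominator = 6 + 3 + 4 + 5 = 18
WM = 1296/18 = 72.0000

WM = 72.0000


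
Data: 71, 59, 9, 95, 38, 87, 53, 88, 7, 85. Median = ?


Sorted: 7, 9, 38, 53, 59, 71, 85, 87, 88, 95
n = 10 (even)
Middle values: 59 and 71
Median = (59+71)/2 = 65.0000

Median = 65.0000


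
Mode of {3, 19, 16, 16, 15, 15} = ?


Frequencies: 3:1, 15:2, 16:2, 19:1
Max frequency = 2
Mode = 15, 16

Mode = 15, 16


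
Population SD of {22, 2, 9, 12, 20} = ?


Mean = 13.0000
Variance = 53.6000
SD = sqrt(53.6000) = 7.3212

SD = 7.3212


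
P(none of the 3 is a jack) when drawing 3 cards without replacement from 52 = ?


P(no jacks) = (48/52) × (47/51) × (46/50)
= 0.7826

P = 0.7826


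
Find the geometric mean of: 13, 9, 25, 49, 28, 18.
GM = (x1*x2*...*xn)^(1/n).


Product = 13 × 9 × 25 × 49 × 28 × 18 = 72235800
GM = 72235800^(1/6) = 20.4076

GM = 20.4076


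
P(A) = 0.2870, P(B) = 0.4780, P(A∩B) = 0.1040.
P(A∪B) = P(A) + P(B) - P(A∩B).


P(A∪B) = 0.2870 + 0.4780 - 0.1040
= 0.7650 - 0.1040
= 0.6610

P(A∪B) = 0.6610


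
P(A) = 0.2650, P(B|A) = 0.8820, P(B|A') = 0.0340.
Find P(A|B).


P(B) = P(B|A)*P(A) + P(B|A')*P(A')
= 0.8820*0.2650 + 0.0340*0.7350
= 0.233730 + 0.024990 = 0.258720
P(A|B) = 0.233730/0.258720 = 0.9034

P(A|B) = 0.9034


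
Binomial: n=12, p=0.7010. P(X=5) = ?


C(12,5) = 792
p^5 = 0.169274
(1-p)^7 = 0.000214
P = 792 * 0.169274 * 0.000214 = 0.0286

P(X=5) = 0.0286


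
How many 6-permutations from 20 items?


P(20,6) = 20!/14!
= 2432902008176640000/87178291200
= 27907200

P(20,6) = 27907200


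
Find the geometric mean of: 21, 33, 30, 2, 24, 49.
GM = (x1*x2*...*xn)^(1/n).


Product = 21 × 33 × 30 × 2 × 24 × 49 = 48898080
GM = 48898080^(1/6) = 19.1227

GM = 19.1227


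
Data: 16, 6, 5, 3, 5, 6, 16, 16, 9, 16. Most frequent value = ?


Frequencies: 3:1, 5:2, 6:2, 9:1, 16:4
Max frequency = 4
Mode = 16

Mode = 16


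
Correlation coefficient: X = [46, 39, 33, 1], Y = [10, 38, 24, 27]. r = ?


Mean X = 29.7500, Mean Y = 24.7500
SD X = 17.224619, SD Y = 9.984363
Cov = -46.062500
r = -46.062500/(17.224619*9.984363) = -0.2678

r = -0.2678


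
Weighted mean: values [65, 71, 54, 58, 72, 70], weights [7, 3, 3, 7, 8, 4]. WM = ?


Numerator = 65*7 + 71*3 + 54*3 + 58*7 + 72*8 + 70*4 = 2092
Denominator = 7 + 3 + 3 + 7 + 8 + 4 = 32
WM = 2092/32 = 65.3750

WM = 65.3750


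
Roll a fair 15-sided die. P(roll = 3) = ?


Favorable outcomes (roll = 3): 1
Total outcomes = 15
P = 1/15 = 0.0667

P = 0.0667


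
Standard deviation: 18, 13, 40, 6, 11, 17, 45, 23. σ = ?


Mean = 21.6250
Variance = 168.9844
SD = sqrt(168.9844) = 12.9994

SD = 12.9994


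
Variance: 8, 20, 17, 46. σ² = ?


Mean = 22.7500
Squared deviations: 217.5625, 7.5625, 33.0625, 540.5625
Sum = 798.7500
Variance = 798.7500/4 = 199.6875

Variance = 199.6875


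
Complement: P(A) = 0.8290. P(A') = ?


P(not A) = 1 - 0.8290 = 0.1710

P(not A) = 0.1710


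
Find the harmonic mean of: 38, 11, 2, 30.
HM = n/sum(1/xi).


Sum of reciprocals = 1/38 + 1/11 + 1/2 + 1/30 = 0.650558
HM = 4/0.650558 = 6.1486

HM = 6.1486


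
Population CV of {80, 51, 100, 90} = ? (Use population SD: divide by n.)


Mean = 80.2500
SD = 18.3081
CV = (18.3081/80.2500)*100 = 22.8139%

CV = 22.8139%


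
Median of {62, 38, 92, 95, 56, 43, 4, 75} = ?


Sorted: 4, 38, 43, 56, 62, 75, 92, 95
n = 8 (even)
Middle values: 56 and 62
Median = (56+62)/2 = 59.0000

Median = 59.0000


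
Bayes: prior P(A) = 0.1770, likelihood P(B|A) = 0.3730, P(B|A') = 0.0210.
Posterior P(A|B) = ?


P(B) = P(B|A)*P(A) + P(B|A')*P(A')
= 0.3730*0.1770 + 0.0210*0.8230
= 0.066021 + 0.017283 = 0.083304
P(A|B) = 0.066021/0.083304 = 0.7925

P(A|B) = 0.7925


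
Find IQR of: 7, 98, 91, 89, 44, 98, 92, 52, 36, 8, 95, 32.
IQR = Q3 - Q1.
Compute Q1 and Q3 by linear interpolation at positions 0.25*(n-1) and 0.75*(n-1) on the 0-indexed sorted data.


Sorted: 7, 8, 32, 36, 44, 52, 89, 91, 92, 95, 98, 98
Q1 (25th %ile) = 35.0000
Q3 (75th %ile) = 92.7500
IQR = 92.7500 - 35.0000 = 57.7500

IQR = 57.7500


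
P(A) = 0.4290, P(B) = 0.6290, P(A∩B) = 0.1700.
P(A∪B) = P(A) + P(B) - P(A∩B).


P(A∪B) = 0.4290 + 0.6290 - 0.1700
= 1.0580 - 0.1700
= 0.8880

P(A∪B) = 0.8880


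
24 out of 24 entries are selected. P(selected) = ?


P = 24/24 = 1.0000

P = 1.0000


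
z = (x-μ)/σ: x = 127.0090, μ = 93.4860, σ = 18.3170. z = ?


z = (127.0090 - 93.4860)/18.3170
= 33.5230/18.3170
= 1.8302

z = 1.8302


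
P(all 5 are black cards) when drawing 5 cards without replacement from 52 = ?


P(all black cards) = (26/52) × (25/51) × (24/50) × (23/49) × (22/48)
= 0.0253

P = 0.0253


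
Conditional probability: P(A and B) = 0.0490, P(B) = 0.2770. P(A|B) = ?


P(A|B) = 0.0490/0.2770 = 0.1769

P(A|B) = 0.1769


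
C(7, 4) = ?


C(7,4) = 7!/(4! × 3!)
= 5040/(24 × 6)
= 35

C(7,4) = 35


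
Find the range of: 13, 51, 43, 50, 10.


Max = 51, Min = 10
Range = 51 - 10 = 41

Range = 41


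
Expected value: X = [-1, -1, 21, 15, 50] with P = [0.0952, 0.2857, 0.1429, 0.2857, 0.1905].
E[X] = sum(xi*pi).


E[X] = -1*0.0952 - 1*0.2857 + 21*0.1429 + 15*0.2857 + 50*0.1905
= -0.0952 - 0.2857 + 3.0009 + 4.2855 + 9.5250
= 16.4305

E[X] = 16.4305


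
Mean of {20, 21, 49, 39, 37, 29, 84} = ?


Sum = 20 + 21 + 49 + 39 + 37 + 29 + 84 = 279
n = 7
Mean = 279/7 = 39.8571

Mean = 39.8571


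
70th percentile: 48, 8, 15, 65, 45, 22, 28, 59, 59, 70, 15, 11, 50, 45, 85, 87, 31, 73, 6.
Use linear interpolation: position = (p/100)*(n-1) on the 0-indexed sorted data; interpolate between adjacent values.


Sorted: 6, 8, 11, 15, 15, 22, 28, 31, 45, 45, 48, 50, 59, 59, 65, 70, 73, 85, 87
n = 19
Index = 70/100 * 18 = 12.6000
Lower = data[12] = 59, Upper = data[13] = 59
P70 = 59 + 0.6000*(0) = 59.0000

P70 = 59.0000


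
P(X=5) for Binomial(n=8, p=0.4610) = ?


C(8,5) = 56
p^5 = 0.020821
(1-p)^3 = 0.156591
P = 56 * 0.020821 * 0.156591 = 0.1826

P(X=5) = 0.1826


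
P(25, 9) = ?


P(25,9) = 25!/16!
= 15511210043330985984000000/20922789888000
= 741354768000

P(25,9) = 741354768000


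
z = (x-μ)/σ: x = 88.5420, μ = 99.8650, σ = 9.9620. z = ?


z = (88.5420 - 99.8650)/9.9620
= -11.3230/9.9620
= -1.1366

z = -1.1366


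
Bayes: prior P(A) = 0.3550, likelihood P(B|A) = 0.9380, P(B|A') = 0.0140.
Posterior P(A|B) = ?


P(B) = P(B|A)*P(A) + P(B|A')*P(A')
= 0.9380*0.3550 + 0.0140*0.6450
= 0.332990 + 0.009030 = 0.342020
P(A|B) = 0.332990/0.342020 = 0.9736

P(A|B) = 0.9736
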